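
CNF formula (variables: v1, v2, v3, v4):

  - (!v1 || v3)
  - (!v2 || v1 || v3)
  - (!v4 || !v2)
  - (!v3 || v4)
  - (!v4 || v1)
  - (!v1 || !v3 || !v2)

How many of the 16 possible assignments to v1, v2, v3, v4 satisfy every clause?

The models are:
  v1=0 v2=0 v3=0 v4=0
  v1=1 v2=0 v3=1 v4=1
That's 2 in total.

2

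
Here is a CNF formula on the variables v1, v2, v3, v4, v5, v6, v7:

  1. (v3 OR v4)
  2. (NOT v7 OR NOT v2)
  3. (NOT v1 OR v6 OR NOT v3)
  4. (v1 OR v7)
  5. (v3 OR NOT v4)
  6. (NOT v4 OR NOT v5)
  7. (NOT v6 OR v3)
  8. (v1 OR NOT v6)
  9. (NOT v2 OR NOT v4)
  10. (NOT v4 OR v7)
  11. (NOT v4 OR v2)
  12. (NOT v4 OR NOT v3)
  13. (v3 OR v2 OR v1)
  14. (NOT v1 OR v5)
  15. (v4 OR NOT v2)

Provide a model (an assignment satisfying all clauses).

Branch on v1: take v1 = True.
  then v5 is forced to True.
  then v4 is forced to False.
  then v3 is forced to True.
  then v6 is forced to True.
  then v2 is forced to False.
v7 is now unconstrained; take v7 = False.

v1 = True, v2 = False, v3 = True, v4 = False, v5 = True, v6 = True, v7 = False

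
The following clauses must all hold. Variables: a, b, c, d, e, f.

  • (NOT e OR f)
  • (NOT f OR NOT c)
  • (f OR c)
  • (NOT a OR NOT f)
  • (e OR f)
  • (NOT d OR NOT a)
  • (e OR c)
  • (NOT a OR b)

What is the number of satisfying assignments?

4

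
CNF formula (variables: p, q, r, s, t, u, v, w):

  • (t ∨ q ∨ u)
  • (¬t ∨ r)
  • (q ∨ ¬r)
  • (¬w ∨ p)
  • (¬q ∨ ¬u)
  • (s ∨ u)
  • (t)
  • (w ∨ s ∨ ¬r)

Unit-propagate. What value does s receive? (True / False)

True

(t) is a unit clause: t = True.
(¬t ∨ r): since t = True, the clause reduces to (r). r = True.
(¬r ∨ q): since r = True, the clause reduces to (q). q = True.
(¬u ∨ ¬q): since q = True, the clause reduces to (¬u). u = False.
(u ∨ s) with u = False leaves only s, so s = True.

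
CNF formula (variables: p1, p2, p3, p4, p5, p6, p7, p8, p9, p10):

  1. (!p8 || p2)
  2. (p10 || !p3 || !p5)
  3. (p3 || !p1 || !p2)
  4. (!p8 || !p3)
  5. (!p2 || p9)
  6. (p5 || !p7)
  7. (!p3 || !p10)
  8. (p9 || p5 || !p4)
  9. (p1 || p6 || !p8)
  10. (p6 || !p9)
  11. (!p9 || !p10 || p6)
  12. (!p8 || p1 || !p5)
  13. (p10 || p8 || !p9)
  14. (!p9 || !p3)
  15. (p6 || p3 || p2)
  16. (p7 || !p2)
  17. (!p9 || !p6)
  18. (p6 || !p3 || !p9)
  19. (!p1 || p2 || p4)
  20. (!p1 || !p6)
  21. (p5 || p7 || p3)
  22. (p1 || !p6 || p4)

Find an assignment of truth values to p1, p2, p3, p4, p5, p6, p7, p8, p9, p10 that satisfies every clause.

p1 = False, p2 = False, p3 = False, p4 = True, p5 = True, p6 = True, p7 = False, p8 = False, p9 = False, p10 = True

Check each clause:
  1. (p2 || !p8) — !p8 is true.
  2. (!p3 || p10 || !p5) — p10 is true.
  3. (p3 || !p1 || !p2) — !p2 is true.
  4. (!p3 || !p8) — !p8 is true.
  5. (p9 || !p2) — !p2 is true.
  6. (p5 || !p7) — !p7 is true.
  7. (!p10 || !p3) — !p3 is true.
  8. (!p4 || p9 || p5) — p5 is true.
  9. (!p8 || p6 || p1) — !p8 is true.
  10. (p6 || !p9) — p6 is true.
  11. (!p10 || !p9 || p6) — !p9 is true.
  12. (p1 || !p5 || !p8) — !p8 is true.
  13. (p8 || p10 || !p9) — p10 is true.
  14. (!p9 || !p3) — !p3 is true.
  15. (p3 || p2 || p6) — p6 is true.
  16. (p7 || !p2) — !p2 is true.
  17. (!p6 || !p9) — !p9 is true.
  18. (p6 || !p3 || !p9) — !p3 is true.
  19. (p2 || !p1 || p4) — p4 is true.
  20. (!p6 || !p1) — !p1 is true.
  21. (p5 || p3 || p7) — p5 is true.
  22. (p1 || !p6 || p4) — p4 is true.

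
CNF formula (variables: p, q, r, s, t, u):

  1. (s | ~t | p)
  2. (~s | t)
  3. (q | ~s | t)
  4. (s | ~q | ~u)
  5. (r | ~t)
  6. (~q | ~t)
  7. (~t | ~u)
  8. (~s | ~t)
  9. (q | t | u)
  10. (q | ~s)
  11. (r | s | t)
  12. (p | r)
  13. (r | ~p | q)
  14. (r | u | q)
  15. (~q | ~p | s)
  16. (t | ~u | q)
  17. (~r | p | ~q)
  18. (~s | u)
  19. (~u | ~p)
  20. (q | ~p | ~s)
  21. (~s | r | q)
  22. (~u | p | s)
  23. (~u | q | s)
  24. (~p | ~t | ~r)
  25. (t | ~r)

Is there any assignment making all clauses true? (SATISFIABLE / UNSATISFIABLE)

UNSATISFIABLE

q = True:
  propagation gives t=False, s=False, u=False, r=True; an empty clause results — contradiction.
q = False:
  propagation gives s=False, u=False, t=True, p=True; an empty clause results — contradiction.
Every branch closes, so no satisfying assignment exists.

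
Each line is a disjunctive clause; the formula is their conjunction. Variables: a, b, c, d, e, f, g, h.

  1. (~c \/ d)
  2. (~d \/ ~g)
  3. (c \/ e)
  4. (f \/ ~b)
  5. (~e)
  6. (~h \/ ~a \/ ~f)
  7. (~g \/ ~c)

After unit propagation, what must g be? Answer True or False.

False

Unit clause (~e) sets e = False.
(c \/ e) with e = False leaves only c, so c = True.
From (~c \/ d) and c = True: d = True.
From (~g \/ ~d) and d = True: g = False.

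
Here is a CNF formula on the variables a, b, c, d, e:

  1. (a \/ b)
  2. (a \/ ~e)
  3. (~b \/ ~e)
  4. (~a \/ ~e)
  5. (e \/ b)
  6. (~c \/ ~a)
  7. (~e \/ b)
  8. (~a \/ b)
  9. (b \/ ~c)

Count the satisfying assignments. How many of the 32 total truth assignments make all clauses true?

The models are:
  a=0 b=1 c=0 d=0 e=0
  a=0 b=1 c=0 d=1 e=0
  a=0 b=1 c=1 d=0 e=0
  a=0 b=1 c=1 d=1 e=0
  a=1 b=1 c=0 d=0 e=0
  a=1 b=1 c=0 d=1 e=0
Count: 6.

6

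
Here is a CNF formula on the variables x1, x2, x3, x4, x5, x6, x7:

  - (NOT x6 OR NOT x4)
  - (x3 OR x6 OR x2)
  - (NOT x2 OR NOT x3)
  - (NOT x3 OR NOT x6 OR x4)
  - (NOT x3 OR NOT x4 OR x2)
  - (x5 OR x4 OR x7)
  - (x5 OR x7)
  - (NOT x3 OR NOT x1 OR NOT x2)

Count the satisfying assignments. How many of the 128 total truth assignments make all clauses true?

30

Split on x3, then x2.
  x3=T, x2=T: a clause becomes empty — 0.
  x3=T, x2=F: x1 free; 3 ways for (x4,x5,x6,x7) × 2^1 = 6.
  x3=F, x2=T: x1 free; 9 ways for (x4,x5,x6,x7) × 2^1 = 18.
  x3=F, x2=F: x1 free; 3 ways for (x4,x5,x6,x7) × 2^1 = 6.
Total: 0 + 6 + 18 + 6 = 30.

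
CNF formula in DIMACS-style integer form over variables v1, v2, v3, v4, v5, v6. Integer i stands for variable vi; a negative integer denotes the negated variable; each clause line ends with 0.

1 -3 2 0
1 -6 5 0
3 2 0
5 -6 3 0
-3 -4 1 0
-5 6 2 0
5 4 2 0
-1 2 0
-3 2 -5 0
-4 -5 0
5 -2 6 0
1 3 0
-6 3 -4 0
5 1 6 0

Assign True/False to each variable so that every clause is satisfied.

v1 = True  v2 = True  v3 = True  v4 = True  v5 = False  v6 = True

Check each clause:
  1. {v1, v2, ¬v3} — v1 is true.
  2. {v5, ¬v6, v1} — v1 is true.
  3. {v3, v2} — v2 is true.
  4. {v5, v3, ¬v6} — v3 is true.
  5. {¬v3, v1, ¬v4} — v1 is true.
  6. {¬v5, v2, v6} — v2 is true.
  7. {v4, v2, v5} — v2 is true.
  8. {v2, ¬v1} — v2 is true.
  9. {¬v3, ¬v5, v2} — v2 is true.
  10. {¬v4, ¬v5} — ¬v5 is true.
  11. {¬v2, v6, v5} — v6 is true.
  12. {v3, v1} — v1 is true.
  13. {¬v4, ¬v6, v3} — v3 is true.
  14. {v5, v6, v1} — v1 is true.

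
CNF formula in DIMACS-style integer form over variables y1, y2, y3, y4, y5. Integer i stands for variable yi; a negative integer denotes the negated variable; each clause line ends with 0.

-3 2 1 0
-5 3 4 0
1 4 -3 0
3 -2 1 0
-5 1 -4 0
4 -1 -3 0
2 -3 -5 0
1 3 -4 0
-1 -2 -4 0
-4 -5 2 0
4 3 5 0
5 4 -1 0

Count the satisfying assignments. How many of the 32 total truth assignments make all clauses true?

The models are:
  y1=F y2=T y3=T y4=T y5=F
  y1=T y2=F y3=F y4=T y5=F
  y1=T y2=F y3=T y4=T y5=F
That's 3 in total.

3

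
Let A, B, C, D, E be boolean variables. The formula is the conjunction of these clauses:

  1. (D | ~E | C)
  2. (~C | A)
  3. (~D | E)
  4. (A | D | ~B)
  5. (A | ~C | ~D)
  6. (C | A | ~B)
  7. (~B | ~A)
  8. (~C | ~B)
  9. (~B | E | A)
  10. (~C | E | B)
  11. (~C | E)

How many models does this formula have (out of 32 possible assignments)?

Satisfying assignments:
  A=0 B=0 C=0 D=0 E=0
  A=0 B=0 C=0 D=1 E=1
  A=1 B=0 C=0 D=0 E=0
  A=1 B=0 C=0 D=1 E=1
  A=1 B=0 C=1 D=0 E=1
  A=1 B=0 C=1 D=1 E=1
That's 6 in total.

6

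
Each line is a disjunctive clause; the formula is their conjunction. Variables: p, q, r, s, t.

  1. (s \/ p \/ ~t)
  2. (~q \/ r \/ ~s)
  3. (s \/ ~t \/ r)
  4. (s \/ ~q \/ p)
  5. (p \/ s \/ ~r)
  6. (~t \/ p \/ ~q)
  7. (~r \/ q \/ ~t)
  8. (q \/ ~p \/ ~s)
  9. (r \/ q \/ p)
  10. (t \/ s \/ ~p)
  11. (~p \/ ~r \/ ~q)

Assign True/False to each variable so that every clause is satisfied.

Branch on p: take p = False.
Try q = True.
  then s is forced to True.
  then r is forced to True.
  then t is forced to False.
Every clause has at least one true literal under this assignment.
Check each clause:
  1. (p \/ ~t \/ s) — ~t is true.
  2. (r \/ ~s \/ ~q) — r is true.
  3. (r \/ s \/ ~t) — r is true.
  4. (s \/ ~q \/ p) — s is true.
  5. (~r \/ p \/ s) — s is true.
  6. (~t \/ ~q \/ p) — ~t is true.
  7. (~t \/ q \/ ~r) — q is true.
  8. (~s \/ q \/ ~p) — q is true.
  9. (r \/ q \/ p) — q is true.
  10. (t \/ ~p \/ s) — s is true.
  11. (~r \/ ~p \/ ~q) — ~p is true.

p=False, q=True, r=True, s=True, t=False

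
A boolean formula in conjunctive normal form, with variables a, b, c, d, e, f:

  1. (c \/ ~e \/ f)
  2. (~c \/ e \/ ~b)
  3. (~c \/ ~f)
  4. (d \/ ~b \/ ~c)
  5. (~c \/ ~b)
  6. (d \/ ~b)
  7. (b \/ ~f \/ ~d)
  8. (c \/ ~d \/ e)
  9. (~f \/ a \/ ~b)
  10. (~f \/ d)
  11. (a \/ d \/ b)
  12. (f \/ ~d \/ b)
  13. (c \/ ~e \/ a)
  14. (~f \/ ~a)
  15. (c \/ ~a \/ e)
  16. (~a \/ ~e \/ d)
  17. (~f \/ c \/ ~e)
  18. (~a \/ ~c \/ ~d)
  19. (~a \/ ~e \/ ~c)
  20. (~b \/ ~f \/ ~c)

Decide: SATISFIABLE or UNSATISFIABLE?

SATISFIABLE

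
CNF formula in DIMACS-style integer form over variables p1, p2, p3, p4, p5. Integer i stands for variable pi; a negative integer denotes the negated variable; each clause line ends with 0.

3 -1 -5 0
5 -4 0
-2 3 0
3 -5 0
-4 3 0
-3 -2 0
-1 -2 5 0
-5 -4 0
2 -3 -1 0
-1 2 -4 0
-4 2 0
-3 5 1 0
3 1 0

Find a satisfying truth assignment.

Pure literal: p4 appears only negated; assign p4 = False.
Try p1 = False.
  then p3 is forced to True.
  then p2 is forced to False.
  then p5 is forced to True.
Every clause has at least one true literal under this assignment.

p1 = 0, p2 = 0, p3 = 1, p4 = 0, p5 = 1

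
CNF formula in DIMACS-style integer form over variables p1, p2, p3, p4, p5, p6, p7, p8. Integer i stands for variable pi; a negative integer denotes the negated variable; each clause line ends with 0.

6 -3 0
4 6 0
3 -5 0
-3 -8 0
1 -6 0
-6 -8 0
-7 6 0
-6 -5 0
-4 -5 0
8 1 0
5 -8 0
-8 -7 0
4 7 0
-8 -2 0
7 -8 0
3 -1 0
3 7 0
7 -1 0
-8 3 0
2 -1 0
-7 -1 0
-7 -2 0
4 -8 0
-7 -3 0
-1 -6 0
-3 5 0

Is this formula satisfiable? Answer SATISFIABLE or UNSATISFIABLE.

UNSATISFIABLE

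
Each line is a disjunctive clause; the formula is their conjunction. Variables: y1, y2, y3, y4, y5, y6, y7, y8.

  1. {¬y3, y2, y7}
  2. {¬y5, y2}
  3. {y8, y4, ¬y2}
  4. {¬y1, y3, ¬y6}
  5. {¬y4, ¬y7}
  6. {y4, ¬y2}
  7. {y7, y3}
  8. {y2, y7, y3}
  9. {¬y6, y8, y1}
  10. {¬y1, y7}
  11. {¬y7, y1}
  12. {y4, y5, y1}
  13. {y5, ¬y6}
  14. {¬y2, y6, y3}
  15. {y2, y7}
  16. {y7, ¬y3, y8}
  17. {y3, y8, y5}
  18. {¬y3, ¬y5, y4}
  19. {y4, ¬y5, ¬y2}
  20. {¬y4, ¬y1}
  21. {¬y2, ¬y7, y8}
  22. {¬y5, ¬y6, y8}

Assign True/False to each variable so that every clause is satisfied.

y1=F, y2=T, y3=T, y4=T, y5=F, y6=F, y7=F, y8=T

Check each clause:
  1. {¬y3, y7, y2} — y2 is true.
  2. {¬y5, y2} — y2 is true.
  3. {¬y2, y8, y4} — y8 is true.
  4. {y3, ¬y6, ¬y1} — ¬y6 is true.
  5. {¬y4, ¬y7} — ¬y7 is true.
  6. {y4, ¬y2} — y4 is true.
  7. {y7, y3} — y3 is true.
  8. {y2, y7, y3} — y2 is true.
  9. {y1, y8, ¬y6} — y8 is true.
  10. {y7, ¬y1} — ¬y1 is true.
  11. {¬y7, y1} — ¬y7 is true.
  12. {y4, y5, y1} — y4 is true.
  13. {¬y6, y5} — ¬y6 is true.
  14. {¬y2, y3, y6} — y3 is true.
  15. {y2, y7} — y2 is true.
  16. {¬y3, y8, y7} — y8 is true.
  17. {y3, y5, y8} — y8 is true.
  18. {¬y3, ¬y5, y4} — ¬y5 is true.
  19. {¬y5, ¬y2, y4} — ¬y5 is true.
  20. {¬y4, ¬y1} — ¬y1 is true.
  21. {¬y2, y8, ¬y7} — y8 is true.
  22. {¬y6, y8, ¬y5} — y8 is true.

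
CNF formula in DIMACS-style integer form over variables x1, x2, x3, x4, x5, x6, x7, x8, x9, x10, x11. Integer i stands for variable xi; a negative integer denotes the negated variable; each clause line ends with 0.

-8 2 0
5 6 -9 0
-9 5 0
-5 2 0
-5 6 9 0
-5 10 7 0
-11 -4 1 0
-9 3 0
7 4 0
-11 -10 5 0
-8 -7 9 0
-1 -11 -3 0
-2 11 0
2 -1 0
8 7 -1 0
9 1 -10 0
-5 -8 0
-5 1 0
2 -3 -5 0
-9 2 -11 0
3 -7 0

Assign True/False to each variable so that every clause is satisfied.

x1=False  x2=False  x3=True  x4=False  x5=False  x6=False  x7=True  x8=False  x9=False  x10=False  x11=False

Check each clause:
  1. (x2 || !x8) — !x8 is true.
  2. (!x9 || x6 || x5) — !x9 is true.
  3. (x5 || !x9) — !x9 is true.
  4. (!x5 || x2) — !x5 is true.
  5. (x9 || !x5 || x6) — !x5 is true.
  6. (!x5 || x10 || x7) — !x5 is true.
  7. (x1 || !x11 || !x4) — !x4 is true.
  8. (x3 || !x9) — x3 is true.
  9. (x7 || x4) — x7 is true.
  10. (x5 || !x11 || !x10) — !x11 is true.
  11. (!x7 || !x8 || x9) — !x8 is true.
  12. (!x11 || !x1 || !x3) — !x11 is true.
  13. (x11 || !x2) — !x2 is true.
  14. (x2 || !x1) — !x1 is true.
  15. (!x1 || x8 || x7) — !x1 is true.
  16. (!x10 || x9 || x1) — !x10 is true.
  17. (!x5 || !x8) — !x8 is true.
  18. (x1 || !x5) — !x5 is true.
  19. (!x3 || !x5 || x2) — !x5 is true.
  20. (x2 || !x9 || !x11) — !x11 is true.
  21. (x3 || !x7) — x3 is true.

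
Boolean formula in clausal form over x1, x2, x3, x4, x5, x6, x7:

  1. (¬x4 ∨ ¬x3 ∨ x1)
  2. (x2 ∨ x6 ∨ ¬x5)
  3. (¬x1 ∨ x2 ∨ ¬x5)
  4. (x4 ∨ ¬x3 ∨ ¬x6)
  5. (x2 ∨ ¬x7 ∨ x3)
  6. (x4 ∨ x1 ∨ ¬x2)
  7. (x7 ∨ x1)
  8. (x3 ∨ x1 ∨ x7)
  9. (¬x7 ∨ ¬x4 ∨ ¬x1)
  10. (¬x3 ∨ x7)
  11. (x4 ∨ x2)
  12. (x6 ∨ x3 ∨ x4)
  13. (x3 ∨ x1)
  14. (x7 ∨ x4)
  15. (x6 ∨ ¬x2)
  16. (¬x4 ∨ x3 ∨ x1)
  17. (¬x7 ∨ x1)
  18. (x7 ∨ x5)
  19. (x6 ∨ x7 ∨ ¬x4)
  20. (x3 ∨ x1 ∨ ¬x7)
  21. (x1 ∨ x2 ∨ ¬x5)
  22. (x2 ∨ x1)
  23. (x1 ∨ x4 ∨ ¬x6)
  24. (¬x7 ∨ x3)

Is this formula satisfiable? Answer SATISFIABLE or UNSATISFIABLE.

SATISFIABLE

Branch on x1: take x1 = True.
Set x2 = True and propagate.
  then x6 is forced to True.
Try x3 = False.
  then x7 is forced to False.
  then x4 is forced to True.
  then x5 is forced to True.
So x1=True, x2=True, x3=False, x4=True, x5=True, x6=True, x7=False is a satisfying assignment.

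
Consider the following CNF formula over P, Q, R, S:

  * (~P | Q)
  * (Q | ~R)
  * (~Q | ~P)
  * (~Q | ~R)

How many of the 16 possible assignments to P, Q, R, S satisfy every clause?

4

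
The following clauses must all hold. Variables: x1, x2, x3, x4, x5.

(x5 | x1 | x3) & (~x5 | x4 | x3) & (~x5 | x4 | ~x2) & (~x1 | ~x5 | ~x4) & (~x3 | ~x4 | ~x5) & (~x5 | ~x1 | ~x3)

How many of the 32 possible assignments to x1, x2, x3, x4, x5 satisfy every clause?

15

Case analysis on x5 and x3:
  x5=T, x3=T: remaining (x1,x2,x4) ∈ {(F,F,F)} — 1.
  x5=T, x3=F: remaining (x1,x2,x4) ∈ {(F,F,T); (F,T,T)} — 2.
  x5=F, x3=T: x1, x2, x4 free → 2^3 = 8.
  x5=F, x3=F: remaining (x1,x2,x4) ∈ {(T,F,F); (T,F,T); (T,T,F); (T,T,T)} — 4.
Total: 1 + 2 + 8 + 4 = 15.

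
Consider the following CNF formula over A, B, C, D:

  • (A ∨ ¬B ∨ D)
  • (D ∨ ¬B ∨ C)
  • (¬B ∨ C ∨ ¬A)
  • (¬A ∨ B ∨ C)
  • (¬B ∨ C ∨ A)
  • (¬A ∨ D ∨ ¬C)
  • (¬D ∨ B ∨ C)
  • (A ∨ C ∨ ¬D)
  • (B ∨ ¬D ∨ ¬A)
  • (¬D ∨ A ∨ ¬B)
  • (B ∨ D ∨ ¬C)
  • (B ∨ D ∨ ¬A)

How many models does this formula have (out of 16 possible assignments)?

Satisfying assignments:
  A=F B=F C=F D=F
  A=F B=F C=T D=T
  A=T B=T C=T D=T
Count: 3.

3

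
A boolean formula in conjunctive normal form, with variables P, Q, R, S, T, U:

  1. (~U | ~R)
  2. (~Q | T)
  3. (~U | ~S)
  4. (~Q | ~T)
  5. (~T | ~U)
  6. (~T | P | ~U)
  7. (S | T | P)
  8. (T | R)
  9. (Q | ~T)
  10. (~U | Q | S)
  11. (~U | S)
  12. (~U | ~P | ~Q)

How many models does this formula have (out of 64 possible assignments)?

3

The models are:
  P=0 Q=0 R=1 S=1 T=0 U=0
  P=1 Q=0 R=1 S=0 T=0 U=0
  P=1 Q=0 R=1 S=1 T=0 U=0
Count: 3.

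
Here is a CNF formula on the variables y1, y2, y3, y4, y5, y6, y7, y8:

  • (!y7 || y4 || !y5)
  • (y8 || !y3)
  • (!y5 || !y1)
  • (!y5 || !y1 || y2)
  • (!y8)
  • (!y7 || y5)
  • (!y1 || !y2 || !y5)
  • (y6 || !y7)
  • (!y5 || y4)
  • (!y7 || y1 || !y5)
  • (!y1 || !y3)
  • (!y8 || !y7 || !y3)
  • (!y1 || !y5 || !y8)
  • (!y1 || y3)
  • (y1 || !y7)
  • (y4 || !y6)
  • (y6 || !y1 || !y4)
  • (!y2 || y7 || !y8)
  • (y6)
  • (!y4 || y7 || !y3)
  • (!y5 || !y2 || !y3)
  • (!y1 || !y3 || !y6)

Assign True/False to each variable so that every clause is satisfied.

y1=0, y2=1, y3=0, y4=1, y5=1, y6=1, y7=0, y8=0

Check each clause:
  1. (!y7 || !y5 || y4) — !y7 is true.
  2. (!y3 || y8) — !y3 is true.
  3. (!y1 || !y5) — !y1 is true.
  4. (!y1 || !y5 || y2) — y2 is true.
  5. (!y8) — !y8 is true.
  6. (y5 || !y7) — !y7 is true.
  7. (!y5 || !y1 || !y2) — !y1 is true.
  8. (y6 || !y7) — !y7 is true.
  9. (!y5 || y4) — y4 is true.
  10. (y1 || !y5 || !y7) — !y7 is true.
  11. (!y1 || !y3) — !y3 is true.
  12. (!y8 || !y3 || !y7) — !y8 is true.
  13. (!y5 || !y1 || !y8) — !y8 is true.
  14. (y3 || !y1) — !y1 is true.
  15. (y1 || !y7) — !y7 is true.
  16. (!y6 || y4) — y4 is true.
  17. (y6 || !y4 || !y1) — y6 is true.
  18. (!y8 || !y2 || y7) — !y8 is true.
  19. (y6) — y6 is true.
  20. (!y3 || !y4 || y7) — !y3 is true.
  21. (!y5 || !y2 || !y3) — !y3 is true.
  22. (!y1 || !y3 || !y6) — !y3 is true.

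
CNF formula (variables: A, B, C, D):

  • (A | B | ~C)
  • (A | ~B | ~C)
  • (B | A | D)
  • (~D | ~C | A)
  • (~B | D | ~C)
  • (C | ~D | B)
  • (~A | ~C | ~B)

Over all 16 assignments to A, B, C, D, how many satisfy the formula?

Satisfying assignments:
  A=0 B=1 C=0 D=0
  A=0 B=1 C=0 D=1
  A=1 B=0 C=0 D=0
  A=1 B=0 C=1 D=0
  A=1 B=0 C=1 D=1
  A=1 B=1 C=0 D=0
  A=1 B=1 C=0 D=1
Count: 7.

7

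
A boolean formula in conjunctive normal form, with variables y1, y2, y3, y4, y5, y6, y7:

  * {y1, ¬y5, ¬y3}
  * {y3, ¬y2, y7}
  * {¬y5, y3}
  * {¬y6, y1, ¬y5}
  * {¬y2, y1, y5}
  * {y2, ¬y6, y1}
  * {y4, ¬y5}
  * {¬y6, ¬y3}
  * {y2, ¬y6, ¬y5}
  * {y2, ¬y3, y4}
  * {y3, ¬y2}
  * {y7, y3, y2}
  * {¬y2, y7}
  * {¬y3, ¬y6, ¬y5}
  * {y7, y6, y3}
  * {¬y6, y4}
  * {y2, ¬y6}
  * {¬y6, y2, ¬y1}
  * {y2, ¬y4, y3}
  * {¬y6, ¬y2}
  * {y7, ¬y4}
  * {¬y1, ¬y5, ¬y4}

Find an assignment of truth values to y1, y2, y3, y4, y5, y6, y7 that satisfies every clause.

y1=T, y2=F, y3=F, y4=F, y5=F, y6=F, y7=T

Check each clause:
  1. {y1, ¬y3, ¬y5} — y1 is true.
  2. {y3, y7, ¬y2} — ¬y2 is true.
  3. {y3, ¬y5} — ¬y5 is true.
  4. {¬y5, ¬y6, y1} — y1 is true.
  5. {y5, y1, ¬y2} — y1 is true.
  6. {y1, ¬y6, y2} — y1 is true.
  7. {y4, ¬y5} — ¬y5 is true.
  8. {¬y3, ¬y6} — ¬y6 is true.
  9. {¬y5, ¬y6, y2} — ¬y6 is true.
  10. {y4, ¬y3, y2} — ¬y3 is true.
  11. {¬y2, y3} — ¬y2 is true.
  12. {y2, y3, y7} — y7 is true.
  13. {y7, ¬y2} — ¬y2 is true.
  14. {¬y6, ¬y3, ¬y5} — ¬y6 is true.
  15. {y3, y6, y7} — y7 is true.
  16. {¬y6, y4} — ¬y6 is true.
  17. {¬y6, y2} — ¬y6 is true.
  18. {y2, ¬y6, ¬y1} — ¬y6 is true.
  19. {¬y4, y3, y2} — ¬y4 is true.
  20. {¬y6, ¬y2} — ¬y6 is true.
  21. {y7, ¬y4} — ¬y4 is true.
  22. {¬y1, ¬y4, ¬y5} — ¬y5 is true.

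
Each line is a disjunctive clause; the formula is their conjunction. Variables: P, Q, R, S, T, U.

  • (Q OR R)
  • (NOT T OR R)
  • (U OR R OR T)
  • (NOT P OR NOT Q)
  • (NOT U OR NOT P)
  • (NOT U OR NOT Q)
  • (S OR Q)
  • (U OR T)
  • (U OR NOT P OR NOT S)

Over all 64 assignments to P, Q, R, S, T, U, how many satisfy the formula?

5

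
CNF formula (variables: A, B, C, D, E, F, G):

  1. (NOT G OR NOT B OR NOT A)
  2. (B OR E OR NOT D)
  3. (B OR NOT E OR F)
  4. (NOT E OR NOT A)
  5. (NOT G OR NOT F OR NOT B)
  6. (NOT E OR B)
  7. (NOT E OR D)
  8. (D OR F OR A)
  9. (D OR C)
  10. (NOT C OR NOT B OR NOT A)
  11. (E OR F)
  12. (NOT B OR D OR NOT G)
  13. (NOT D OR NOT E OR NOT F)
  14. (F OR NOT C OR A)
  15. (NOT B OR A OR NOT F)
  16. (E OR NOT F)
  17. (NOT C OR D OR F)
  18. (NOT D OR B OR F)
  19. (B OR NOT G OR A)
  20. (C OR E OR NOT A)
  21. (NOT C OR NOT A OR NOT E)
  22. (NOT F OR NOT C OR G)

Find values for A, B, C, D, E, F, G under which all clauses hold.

Set A = False and propagate.
Branch on B: take B = True.
  then F is forced to False.
  then D is forced to True.
  then E is forced to True.
  then C is forced to False.
G is now unconstrained; take G = False.
Every clause has at least one true literal under this assignment.

A=0  B=1  C=0  D=1  E=1  F=0  G=0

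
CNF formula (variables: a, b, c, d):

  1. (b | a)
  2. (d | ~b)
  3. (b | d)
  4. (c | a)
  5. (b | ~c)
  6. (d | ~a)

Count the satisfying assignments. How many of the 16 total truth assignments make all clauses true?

Satisfying assignments:
  a=0 b=1 c=1 d=1
  a=1 b=0 c=0 d=1
  a=1 b=1 c=0 d=1
  a=1 b=1 c=1 d=1
Count: 4.

4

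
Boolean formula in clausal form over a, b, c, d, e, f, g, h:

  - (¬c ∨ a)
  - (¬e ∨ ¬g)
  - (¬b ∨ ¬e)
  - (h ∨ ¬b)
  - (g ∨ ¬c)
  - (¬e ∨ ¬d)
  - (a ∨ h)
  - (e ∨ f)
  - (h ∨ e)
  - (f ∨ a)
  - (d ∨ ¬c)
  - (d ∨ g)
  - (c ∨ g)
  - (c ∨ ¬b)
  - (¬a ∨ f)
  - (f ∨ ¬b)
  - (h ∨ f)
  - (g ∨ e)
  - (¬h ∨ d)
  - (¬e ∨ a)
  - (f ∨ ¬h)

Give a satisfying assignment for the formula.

a=True, b=True, c=True, d=True, e=False, f=True, g=True, h=True

Check each clause:
  1. (a ∨ ¬c) — a is true.
  2. (¬e ∨ ¬g) — ¬e is true.
  3. (¬b ∨ ¬e) — ¬e is true.
  4. (h ∨ ¬b) — h is true.
  5. (g ∨ ¬c) — g is true.
  6. (¬d ∨ ¬e) — ¬e is true.
  7. (h ∨ a) — h is true.
  8. (f ∨ e) — f is true.
  9. (e ∨ h) — h is true.
  10. (f ∨ a) — a is true.
  11. (¬c ∨ d) — d is true.
  12. (d ∨ g) — d is true.
  13. (g ∨ c) — c is true.
  14. (¬b ∨ c) — c is true.
  15. (f ∨ ¬a) — f is true.
  16. (f ∨ ¬b) — f is true.
  17. (f ∨ h) — h is true.
  18. (g ∨ e) — g is true.
  19. (¬h ∨ d) — d is true.
  20. (a ∨ ¬e) — a is true.
  21. (f ∨ ¬h) — f is true.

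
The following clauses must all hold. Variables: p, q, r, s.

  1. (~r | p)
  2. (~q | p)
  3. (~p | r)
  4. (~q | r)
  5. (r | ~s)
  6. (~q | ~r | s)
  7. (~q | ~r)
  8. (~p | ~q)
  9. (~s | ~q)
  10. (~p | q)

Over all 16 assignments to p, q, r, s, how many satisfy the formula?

1

Satisfying assignments:
  p=0 q=0 r=0 s=0
Count: 1.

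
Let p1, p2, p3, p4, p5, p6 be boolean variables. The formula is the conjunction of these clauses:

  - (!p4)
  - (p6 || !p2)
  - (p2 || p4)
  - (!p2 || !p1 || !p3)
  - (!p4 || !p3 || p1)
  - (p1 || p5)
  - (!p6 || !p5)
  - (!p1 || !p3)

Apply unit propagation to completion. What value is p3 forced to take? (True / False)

(!p4) is a unit clause: p4 = False.
In (p4 || p2), p4 is now false; p2 must hold, so p2 = True.
(!p2 || p6) with p2 = True leaves only p6, so p6 = True.
From (!p5 || !p6) and p6 = True: p5 = False.
From (p5 || p1) and p5 = False: p1 = True.
In (!p3 || !p1 || !p2), !p2, !p1 are now false; !p3 must hold, so p3 = False.

False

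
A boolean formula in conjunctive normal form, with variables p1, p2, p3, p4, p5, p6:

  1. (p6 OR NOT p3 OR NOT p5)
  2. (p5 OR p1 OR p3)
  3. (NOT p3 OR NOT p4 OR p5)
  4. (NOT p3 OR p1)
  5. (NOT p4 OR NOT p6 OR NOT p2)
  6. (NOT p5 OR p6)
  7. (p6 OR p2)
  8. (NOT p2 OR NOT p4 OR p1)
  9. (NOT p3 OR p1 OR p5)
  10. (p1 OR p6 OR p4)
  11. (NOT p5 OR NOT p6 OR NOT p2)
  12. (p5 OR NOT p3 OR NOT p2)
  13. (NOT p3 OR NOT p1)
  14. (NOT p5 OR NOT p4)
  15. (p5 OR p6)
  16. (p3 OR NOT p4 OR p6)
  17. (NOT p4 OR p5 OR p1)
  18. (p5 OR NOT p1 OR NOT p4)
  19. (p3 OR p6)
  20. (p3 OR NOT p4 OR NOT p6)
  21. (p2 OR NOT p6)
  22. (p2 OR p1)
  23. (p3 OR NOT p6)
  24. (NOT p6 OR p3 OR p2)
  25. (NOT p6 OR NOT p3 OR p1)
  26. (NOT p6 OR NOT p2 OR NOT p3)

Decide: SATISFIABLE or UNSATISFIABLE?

p6 = True:
  propagation gives p2=True, p4=False, p5=False, p3=False; an empty clause results — contradiction.
p6 = False:
  propagation gives p5=False; an empty clause results — contradiction.
Every branch closes, so no satisfying assignment exists.

UNSATISFIABLE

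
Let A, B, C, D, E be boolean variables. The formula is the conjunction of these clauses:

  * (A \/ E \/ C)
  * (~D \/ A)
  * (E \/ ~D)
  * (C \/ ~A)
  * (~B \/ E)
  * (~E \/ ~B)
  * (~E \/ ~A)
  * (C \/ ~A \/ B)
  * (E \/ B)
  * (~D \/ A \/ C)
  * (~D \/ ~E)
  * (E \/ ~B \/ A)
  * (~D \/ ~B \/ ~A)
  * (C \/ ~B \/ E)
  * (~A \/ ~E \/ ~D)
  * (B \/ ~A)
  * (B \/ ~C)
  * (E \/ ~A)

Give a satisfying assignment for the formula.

Pure literal: D appears only negated; assign D = False.
Set A = False and propagate.
For the remaining variables, B = False, C = False, E = True works.
Check each clause:
  1. (C \/ A \/ E) — E is true.
  2. (A \/ ~D) — ~D is true.
  3. (E \/ ~D) — ~D is true.
  4. (~A \/ C) — ~A is true.
  5. (~B \/ E) — E is true.
  6. (~B \/ ~E) — ~B is true.
  7. (~A \/ ~E) — ~A is true.
  8. (C \/ ~A \/ B) — ~A is true.
  9. (B \/ E) — E is true.
  10. (A \/ C \/ ~D) — ~D is true.
  11. (~E \/ ~D) — ~D is true.
  12. (A \/ E \/ ~B) — E is true.
  13. (~D \/ ~B \/ ~A) — ~D is true.
  14. (~B \/ C \/ E) — E is true.
  15. (~E \/ ~A \/ ~D) — ~D is true.
  16. (B \/ ~A) — ~A is true.
  17. (~C \/ B) — ~C is true.
  18. (~A \/ E) — E is true.

A=F, B=F, C=F, D=F, E=T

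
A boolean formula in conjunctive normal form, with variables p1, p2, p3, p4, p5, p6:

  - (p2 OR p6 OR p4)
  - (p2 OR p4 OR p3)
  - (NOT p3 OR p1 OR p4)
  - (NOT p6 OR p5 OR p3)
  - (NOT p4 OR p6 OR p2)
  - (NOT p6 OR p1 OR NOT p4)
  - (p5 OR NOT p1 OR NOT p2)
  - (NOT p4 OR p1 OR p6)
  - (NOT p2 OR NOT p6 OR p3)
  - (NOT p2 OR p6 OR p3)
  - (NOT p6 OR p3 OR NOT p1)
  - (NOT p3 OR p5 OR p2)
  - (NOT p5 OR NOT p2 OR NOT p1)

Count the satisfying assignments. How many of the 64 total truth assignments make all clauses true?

The models are:
  p1=T p2=F p3=T p4=F p5=T p6=T
  p1=T p2=F p3=T p4=T p5=T p6=T
Count: 2.

2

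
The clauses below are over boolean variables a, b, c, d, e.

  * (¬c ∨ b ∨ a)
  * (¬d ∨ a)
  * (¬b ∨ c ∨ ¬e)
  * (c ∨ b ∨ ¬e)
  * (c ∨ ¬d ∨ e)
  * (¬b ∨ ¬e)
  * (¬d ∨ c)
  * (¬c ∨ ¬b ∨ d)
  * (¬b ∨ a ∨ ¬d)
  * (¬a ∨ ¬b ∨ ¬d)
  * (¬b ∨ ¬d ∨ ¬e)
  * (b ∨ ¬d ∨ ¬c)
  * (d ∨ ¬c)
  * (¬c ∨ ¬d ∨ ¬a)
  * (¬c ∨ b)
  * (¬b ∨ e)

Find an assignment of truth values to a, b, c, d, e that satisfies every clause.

a = True, b = False, c = False, d = False, e = False

Branch on a: take a = True.
Try b = False.
  then c is forced to False.
  then e is forced to False.
  then d is forced to False.
Every clause has at least one true literal under this assignment.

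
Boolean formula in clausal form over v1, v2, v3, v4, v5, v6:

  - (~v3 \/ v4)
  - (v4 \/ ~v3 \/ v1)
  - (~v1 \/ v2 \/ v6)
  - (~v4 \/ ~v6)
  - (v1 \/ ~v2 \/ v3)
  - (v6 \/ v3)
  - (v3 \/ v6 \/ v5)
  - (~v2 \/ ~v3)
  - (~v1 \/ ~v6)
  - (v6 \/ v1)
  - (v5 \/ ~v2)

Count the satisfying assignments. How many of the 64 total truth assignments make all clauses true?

2

Satisfying assignments:
  v1=F v2=F v3=F v4=F v5=F v6=T
  v1=F v2=F v3=F v4=F v5=T v6=T
Count: 2.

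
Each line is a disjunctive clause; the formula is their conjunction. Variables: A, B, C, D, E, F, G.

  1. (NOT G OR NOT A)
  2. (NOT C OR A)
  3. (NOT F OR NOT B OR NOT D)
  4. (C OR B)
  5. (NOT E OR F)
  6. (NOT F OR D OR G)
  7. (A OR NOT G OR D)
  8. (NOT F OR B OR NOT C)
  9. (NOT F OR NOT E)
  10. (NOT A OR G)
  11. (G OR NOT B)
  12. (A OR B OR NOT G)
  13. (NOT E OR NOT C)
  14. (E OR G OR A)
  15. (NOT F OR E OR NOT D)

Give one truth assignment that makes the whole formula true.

Set A = False and propagate.
  then C is forced to False.
  then B is forced to True.
  then G is forced to True.
  then D is forced to True.
  then F is forced to False.
  then E is forced to False.
Every clause has at least one true literal under this assignment.
Check each clause:
  1. (NOT A OR NOT G) — NOT A is true.
  2. (A OR NOT C) — NOT C is true.
  3. (NOT B OR NOT D OR NOT F) — NOT F is true.
  4. (C OR B) — B is true.
  5. (NOT E OR F) — NOT E is true.
  6. (G OR D OR NOT F) — NOT F is true.
  7. (NOT G OR D OR A) — D is true.
  8. (NOT C OR NOT F OR B) — B is true.
  9. (NOT E OR NOT F) — NOT F is true.
  10. (G OR NOT A) — NOT A is true.
  11. (G OR NOT B) — G is true.
  12. (A OR NOT G OR B) — B is true.
  13. (NOT E OR NOT C) — NOT E is true.
  14. (E OR G OR A) — G is true.
  15. (NOT F OR E OR NOT D) — NOT F is true.

A=0  B=1  C=0  D=1  E=0  F=0  G=1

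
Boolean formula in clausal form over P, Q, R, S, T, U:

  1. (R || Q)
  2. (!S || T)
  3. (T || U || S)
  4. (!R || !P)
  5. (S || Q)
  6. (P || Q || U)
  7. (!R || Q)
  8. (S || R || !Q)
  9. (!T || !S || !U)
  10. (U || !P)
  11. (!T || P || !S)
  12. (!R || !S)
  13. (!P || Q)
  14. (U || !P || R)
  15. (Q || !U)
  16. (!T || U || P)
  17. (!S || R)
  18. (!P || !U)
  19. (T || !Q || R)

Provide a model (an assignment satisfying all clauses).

P=False, Q=True, R=True, S=False, T=True, U=True

Check each clause:
  1. (Q || R) — Q is true.
  2. (T || !S) — !S is true.
  3. (S || T || U) — T is true.
  4. (!P || !R) — !P is true.
  5. (S || Q) — Q is true.
  6. (U || Q || P) — Q is true.
  7. (!R || Q) — Q is true.
  8. (S || R || !Q) — R is true.
  9. (!T || !S || !U) — !S is true.
  10. (!P || U) — !P is true.
  11. (!T || P || !S) — !S is true.
  12. (!S || !R) — !S is true.
  13. (!P || Q) — Q is true.
  14. (R || U || !P) — R is true.
  15. (Q || !U) — Q is true.
  16. (U || P || !T) — U is true.
  17. (R || !S) — R is true.
  18. (!U || !P) — !P is true.
  19. (R || !Q || T) — R is true.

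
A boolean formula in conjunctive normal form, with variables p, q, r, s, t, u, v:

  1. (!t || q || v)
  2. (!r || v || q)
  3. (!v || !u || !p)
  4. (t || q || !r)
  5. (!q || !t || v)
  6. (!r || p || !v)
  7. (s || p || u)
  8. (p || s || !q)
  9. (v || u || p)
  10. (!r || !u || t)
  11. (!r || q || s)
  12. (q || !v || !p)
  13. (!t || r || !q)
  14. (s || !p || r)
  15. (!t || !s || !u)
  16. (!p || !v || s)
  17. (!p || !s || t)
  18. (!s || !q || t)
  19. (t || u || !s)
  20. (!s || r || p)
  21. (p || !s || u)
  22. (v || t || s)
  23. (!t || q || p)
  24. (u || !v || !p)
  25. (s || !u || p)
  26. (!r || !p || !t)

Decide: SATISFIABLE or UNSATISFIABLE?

UNSATISFIABLE

p = True:
  t = True:
    propagation gives r=False, q=False, v=True; an empty clause results — contradiction.
  t = False:
    propagation gives s=False, r=True, q=True, u=False; an empty clause results — contradiction.
p = False:
  s = True:
    propagation gives r=True, v=False, q=True, t=False; an empty clause results — contradiction.
  s = False:
    propagation gives u=True; an empty clause results — contradiction.
Every branch closes, so no satisfying assignment exists.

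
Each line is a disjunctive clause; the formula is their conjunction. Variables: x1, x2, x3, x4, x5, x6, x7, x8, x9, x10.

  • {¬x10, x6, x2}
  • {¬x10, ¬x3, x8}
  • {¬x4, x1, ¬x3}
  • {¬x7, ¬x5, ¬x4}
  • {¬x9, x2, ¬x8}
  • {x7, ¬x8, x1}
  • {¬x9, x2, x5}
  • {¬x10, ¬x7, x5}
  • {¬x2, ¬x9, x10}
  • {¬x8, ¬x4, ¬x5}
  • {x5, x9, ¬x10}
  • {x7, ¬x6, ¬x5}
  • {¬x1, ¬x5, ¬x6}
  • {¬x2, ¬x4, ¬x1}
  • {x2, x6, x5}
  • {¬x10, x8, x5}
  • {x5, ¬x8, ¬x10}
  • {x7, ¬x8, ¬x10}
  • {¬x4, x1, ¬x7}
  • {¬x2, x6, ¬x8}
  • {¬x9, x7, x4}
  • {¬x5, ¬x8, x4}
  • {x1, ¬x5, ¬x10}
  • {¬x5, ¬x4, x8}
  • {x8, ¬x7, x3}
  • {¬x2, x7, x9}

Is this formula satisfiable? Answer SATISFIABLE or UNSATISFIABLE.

Set x1 = True and propagate.
The remaining clauses are satisfied by x2 = True, x3 = True, x4 = False, x5 = False, x6 = True, x7 = True, x8 = False, x9 = False, x10 = False.
Every clause has at least one true literal under this assignment.
So x1=True, x2=True, x3=True, x4=False, x5=False, x6=True, x7=True, x8=False, x9=False, x10=False is a satisfying assignment.

SATISFIABLE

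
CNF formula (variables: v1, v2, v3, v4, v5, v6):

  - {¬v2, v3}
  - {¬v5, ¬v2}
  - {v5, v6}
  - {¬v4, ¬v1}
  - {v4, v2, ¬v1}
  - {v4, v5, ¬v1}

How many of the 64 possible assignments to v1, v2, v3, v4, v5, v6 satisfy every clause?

14

Case analysis on v1 and v2:
  v1=1, v2=1: a clause becomes empty — 0.
  v1=1, v2=0: a clause becomes empty — 0.
  v1=0, v2=1: remaining (v3,v4,v5,v6) ∈ {(1,0,0,1); (1,1,0,1)} — 2.
  v1=0, v2=0: v3, v4 free; 3 ways for (v5,v6) × 2^2 = 12.
Total: 0 + 0 + 2 + 12 = 14.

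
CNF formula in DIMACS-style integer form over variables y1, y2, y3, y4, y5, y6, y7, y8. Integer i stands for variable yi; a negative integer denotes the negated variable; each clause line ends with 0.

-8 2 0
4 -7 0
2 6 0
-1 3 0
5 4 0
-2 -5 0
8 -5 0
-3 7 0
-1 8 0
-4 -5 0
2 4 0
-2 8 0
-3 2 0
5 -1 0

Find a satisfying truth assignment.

y1=F, y2=T, y3=F, y4=T, y5=F, y6=T, y7=T, y8=T

Check each clause:
  1. (~y8 | y2) — y2 is true.
  2. (y4 | ~y7) — y4 is true.
  3. (y2 | y6) — y2 is true.
  4. (y3 | ~y1) — ~y1 is true.
  5. (y4 | y5) — y4 is true.
  6. (~y2 | ~y5) — ~y5 is true.
  7. (~y5 | y8) — y8 is true.
  8. (~y3 | y7) — ~y3 is true.
  9. (~y1 | y8) — y8 is true.
  10. (~y5 | ~y4) — ~y5 is true.
  11. (y2 | y4) — y2 is true.
  12. (y8 | ~y2) — y8 is true.
  13. (y2 | ~y3) — y2 is true.
  14. (~y1 | y5) — ~y1 is true.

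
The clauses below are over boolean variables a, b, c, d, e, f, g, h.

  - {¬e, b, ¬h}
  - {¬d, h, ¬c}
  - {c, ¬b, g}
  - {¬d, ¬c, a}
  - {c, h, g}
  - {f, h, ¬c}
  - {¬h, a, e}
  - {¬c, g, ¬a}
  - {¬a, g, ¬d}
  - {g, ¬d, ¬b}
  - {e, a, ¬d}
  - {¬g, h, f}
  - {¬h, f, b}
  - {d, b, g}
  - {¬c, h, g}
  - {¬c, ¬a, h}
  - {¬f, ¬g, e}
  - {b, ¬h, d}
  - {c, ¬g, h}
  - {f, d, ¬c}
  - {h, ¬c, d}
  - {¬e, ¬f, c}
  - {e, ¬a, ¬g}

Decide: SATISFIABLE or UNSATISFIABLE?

Branch on a: take a = False.
For the remaining variables, b = True, c = True, d = False, e = True, f = True, g = True, h = True works.
So a = False  b = True  c = True  d = False  e = True  f = True  g = True  h = True is a satisfying assignment.

SATISFIABLE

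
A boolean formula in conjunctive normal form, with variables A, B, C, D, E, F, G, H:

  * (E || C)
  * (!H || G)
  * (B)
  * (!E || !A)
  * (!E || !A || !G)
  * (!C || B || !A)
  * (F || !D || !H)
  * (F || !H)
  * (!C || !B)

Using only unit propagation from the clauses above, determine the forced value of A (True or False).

False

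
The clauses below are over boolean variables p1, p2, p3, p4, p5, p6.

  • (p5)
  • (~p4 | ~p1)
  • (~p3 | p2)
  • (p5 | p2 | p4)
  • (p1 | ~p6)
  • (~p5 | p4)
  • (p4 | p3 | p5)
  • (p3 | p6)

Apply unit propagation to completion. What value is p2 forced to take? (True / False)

True

(p5) stands alone — p5 = True.
(p4 | ~p5): since p5 = True, the clause reduces to (p4). p4 = True.
(~p4 | ~p1) with p4 = True leaves only ~p1, so p1 = False.
(p1 | ~p6): since p1 = False, the clause reduces to (~p6). p6 = False.
(p6 | p3) with p6 = False leaves only p3, so p3 = True.
(~p3 | p2): since p3 = True, the clause reduces to (p2). p2 = True.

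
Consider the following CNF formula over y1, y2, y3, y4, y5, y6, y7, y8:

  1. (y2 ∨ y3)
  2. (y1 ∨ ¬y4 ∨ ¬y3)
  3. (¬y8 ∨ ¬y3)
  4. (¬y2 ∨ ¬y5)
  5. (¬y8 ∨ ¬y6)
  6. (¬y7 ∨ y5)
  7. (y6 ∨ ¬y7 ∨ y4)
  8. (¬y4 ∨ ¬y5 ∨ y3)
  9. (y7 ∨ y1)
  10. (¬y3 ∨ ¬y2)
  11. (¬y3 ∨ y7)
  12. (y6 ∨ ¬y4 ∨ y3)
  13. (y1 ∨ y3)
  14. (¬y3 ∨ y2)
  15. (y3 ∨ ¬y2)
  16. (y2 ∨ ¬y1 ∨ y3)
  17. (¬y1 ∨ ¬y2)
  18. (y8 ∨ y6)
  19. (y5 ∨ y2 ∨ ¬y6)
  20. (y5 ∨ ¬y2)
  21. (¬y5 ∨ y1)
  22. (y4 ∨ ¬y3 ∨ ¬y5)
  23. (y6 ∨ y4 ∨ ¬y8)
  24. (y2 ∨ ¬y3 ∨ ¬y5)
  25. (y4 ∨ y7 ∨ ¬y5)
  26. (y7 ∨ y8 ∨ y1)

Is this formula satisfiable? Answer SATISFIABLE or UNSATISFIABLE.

UNSATISFIABLE

y3 = True:
  propagation gives y8=False, y2=False; an empty clause results — contradiction.
y3 = False:
  propagation gives y2=True; an empty clause results — contradiction.
Every branch closes, so no satisfying assignment exists.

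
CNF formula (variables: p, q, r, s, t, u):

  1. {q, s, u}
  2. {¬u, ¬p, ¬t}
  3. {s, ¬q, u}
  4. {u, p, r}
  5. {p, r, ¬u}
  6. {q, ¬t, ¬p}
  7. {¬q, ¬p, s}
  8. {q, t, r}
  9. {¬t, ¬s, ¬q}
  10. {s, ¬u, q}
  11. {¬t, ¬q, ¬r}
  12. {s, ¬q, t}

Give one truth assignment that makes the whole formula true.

Set p = False and propagate.
The remaining clauses are satisfied by q = False, r = True, s = True, t = False, u = True.
Every clause has at least one true literal under this assignment.

p=F, q=F, r=T, s=T, t=F, u=T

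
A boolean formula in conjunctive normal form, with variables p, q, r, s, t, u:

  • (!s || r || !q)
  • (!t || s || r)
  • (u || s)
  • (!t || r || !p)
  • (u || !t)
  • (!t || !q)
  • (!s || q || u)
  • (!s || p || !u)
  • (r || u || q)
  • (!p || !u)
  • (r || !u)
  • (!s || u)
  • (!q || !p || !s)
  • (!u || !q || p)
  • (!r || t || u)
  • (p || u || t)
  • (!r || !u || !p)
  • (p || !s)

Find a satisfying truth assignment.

p = 0  q = 0  r = 1  s = 0  t = 0  u = 1

Set p = False and propagate.
  then s is forced to False.
  then u is forced to True.
  then r is forced to True.
  then q is forced to False.
t is now unconstrained; take t = False.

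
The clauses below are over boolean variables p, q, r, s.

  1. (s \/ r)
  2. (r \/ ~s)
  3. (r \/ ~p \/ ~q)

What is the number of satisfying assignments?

Case analysis on r and s:
  r=T, s=T: remaining (p,q) ∈ {(F,F); (F,T); (T,F); (T,T)} — 4.
  r=T, s=F: remaining (p,q) ∈ {(F,F); (F,T); (T,F); (T,T)} — 4.
  r=F, s=T: a clause becomes empty — 0.
  r=F, s=F: a clause becomes empty — 0.
Total: 4 + 4 + 0 + 0 = 8.

8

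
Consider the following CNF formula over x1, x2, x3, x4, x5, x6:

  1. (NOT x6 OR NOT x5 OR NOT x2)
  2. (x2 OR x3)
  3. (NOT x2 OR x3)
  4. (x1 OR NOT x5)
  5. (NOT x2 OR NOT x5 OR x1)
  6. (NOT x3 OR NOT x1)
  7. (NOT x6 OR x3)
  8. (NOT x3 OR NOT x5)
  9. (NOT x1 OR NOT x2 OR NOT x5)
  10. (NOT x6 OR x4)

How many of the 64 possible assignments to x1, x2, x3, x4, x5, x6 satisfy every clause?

6

The models are:
  x1=0 x2=0 x3=1 x4=0 x5=0 x6=0
  x1=0 x2=0 x3=1 x4=1 x5=0 x6=0
  x1=0 x2=0 x3=1 x4=1 x5=0 x6=1
  x1=0 x2=1 x3=1 x4=0 x5=0 x6=0
  x1=0 x2=1 x3=1 x4=1 x5=0 x6=0
  x1=0 x2=1 x3=1 x4=1 x5=0 x6=1
That's 6 in total.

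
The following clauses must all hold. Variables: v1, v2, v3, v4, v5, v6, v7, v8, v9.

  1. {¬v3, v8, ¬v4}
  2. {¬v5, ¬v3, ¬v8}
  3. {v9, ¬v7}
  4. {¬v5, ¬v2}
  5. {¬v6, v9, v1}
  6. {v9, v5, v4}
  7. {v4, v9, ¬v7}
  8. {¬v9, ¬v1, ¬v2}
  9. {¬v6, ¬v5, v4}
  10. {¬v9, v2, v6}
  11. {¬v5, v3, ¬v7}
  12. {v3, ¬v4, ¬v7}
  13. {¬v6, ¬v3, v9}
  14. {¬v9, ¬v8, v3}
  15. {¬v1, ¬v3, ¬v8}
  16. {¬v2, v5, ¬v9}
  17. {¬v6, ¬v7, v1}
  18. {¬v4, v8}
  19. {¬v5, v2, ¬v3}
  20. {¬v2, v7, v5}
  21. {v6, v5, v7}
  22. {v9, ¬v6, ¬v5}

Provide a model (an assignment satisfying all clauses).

v1=1, v2=0, v3=0, v4=1, v5=0, v6=1, v7=0, v8=1, v9=0

Try v1 = True.
For the remaining variables, v2 = False, v3 = False, v4 = True, v5 = False, v6 = True, v7 = False, v8 = True, v9 = False works.
Every clause has at least one true literal under this assignment.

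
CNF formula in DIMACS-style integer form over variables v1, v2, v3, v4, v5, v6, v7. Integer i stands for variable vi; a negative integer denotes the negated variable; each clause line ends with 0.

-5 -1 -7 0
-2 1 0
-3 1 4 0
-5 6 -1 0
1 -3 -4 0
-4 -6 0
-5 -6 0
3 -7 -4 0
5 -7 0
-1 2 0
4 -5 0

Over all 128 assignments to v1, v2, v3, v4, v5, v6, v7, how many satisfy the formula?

Case analysis on v1 and v4:
  v1=1, v4=1: remaining (v2,v3,v5,v6,v7) ∈ {(1,0,0,0,0); (1,1,0,0,0)} — 2.
  v1=1, v4=0: remaining (v2,v3,v5,v6,v7) ∈ {(1,0,0,0,0); (1,0,0,1,0); (1,1,0,0,0); (1,1,0,1,0)} — 4.
  v1=0, v4=1: remaining (v2,v3,v5,v6,v7) ∈ {(0,0,0,0,0); (0,0,1,0,0)} — 2.
  v1=0, v4=0: remaining (v2,v3,v5,v6,v7) ∈ {(0,0,0,0,0); (0,0,0,1,0)} — 2.
Total: 2 + 4 + 2 + 2 = 10.

10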